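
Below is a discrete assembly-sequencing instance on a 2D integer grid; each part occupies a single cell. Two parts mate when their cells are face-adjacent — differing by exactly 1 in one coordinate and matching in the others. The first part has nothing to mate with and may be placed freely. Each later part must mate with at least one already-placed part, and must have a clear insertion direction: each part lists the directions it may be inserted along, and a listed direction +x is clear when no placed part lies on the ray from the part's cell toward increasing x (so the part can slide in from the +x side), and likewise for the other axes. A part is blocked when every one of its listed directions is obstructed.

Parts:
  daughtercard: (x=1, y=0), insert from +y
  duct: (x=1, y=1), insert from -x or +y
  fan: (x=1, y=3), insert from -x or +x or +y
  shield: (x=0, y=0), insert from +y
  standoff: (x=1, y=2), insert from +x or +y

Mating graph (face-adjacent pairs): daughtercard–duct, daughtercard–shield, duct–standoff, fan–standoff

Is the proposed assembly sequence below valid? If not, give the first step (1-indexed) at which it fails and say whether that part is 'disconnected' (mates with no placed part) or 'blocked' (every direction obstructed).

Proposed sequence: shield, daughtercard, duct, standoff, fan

1. shield@(0, 0) [+y clear] — {shield}
2. daughtercard@(1, 0) [+y clear] — {daughtercard, shield}
3. duct@(1, 1) [-x clear] — {daughtercard, duct, shield}
4. standoff@(1, 2) [+x clear] — {daughtercard, duct, shield, standoff}
5. fan@(1, 3) [-x clear] — {daughtercard, duct, fan, shield, standoff}

Valid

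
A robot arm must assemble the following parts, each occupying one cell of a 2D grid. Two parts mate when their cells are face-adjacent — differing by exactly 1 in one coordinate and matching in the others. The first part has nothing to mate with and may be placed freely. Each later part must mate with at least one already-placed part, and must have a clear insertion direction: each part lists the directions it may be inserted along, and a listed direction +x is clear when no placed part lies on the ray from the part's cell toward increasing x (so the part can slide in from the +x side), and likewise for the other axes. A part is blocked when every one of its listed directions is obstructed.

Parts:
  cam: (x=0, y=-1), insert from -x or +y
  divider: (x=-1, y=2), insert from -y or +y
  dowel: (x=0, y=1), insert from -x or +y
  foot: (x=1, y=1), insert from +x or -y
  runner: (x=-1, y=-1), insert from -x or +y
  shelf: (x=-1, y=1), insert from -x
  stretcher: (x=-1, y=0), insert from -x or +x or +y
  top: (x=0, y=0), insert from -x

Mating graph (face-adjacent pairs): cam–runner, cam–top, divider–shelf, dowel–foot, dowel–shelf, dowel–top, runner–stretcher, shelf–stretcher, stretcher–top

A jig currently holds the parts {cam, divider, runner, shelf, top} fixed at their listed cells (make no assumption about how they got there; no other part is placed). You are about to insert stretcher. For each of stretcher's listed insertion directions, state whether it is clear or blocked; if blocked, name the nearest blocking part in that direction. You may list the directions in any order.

-x: ray from stretcher(-1, 0) has no placed part ⇒ clear
+x: nearest on ray is top@(0, 0) ⇒ blocked
+y: nearest on ray is shelf@(-1, 1) ⇒ blocked

+x: blocked by top; +y: blocked by shelf; -x: clear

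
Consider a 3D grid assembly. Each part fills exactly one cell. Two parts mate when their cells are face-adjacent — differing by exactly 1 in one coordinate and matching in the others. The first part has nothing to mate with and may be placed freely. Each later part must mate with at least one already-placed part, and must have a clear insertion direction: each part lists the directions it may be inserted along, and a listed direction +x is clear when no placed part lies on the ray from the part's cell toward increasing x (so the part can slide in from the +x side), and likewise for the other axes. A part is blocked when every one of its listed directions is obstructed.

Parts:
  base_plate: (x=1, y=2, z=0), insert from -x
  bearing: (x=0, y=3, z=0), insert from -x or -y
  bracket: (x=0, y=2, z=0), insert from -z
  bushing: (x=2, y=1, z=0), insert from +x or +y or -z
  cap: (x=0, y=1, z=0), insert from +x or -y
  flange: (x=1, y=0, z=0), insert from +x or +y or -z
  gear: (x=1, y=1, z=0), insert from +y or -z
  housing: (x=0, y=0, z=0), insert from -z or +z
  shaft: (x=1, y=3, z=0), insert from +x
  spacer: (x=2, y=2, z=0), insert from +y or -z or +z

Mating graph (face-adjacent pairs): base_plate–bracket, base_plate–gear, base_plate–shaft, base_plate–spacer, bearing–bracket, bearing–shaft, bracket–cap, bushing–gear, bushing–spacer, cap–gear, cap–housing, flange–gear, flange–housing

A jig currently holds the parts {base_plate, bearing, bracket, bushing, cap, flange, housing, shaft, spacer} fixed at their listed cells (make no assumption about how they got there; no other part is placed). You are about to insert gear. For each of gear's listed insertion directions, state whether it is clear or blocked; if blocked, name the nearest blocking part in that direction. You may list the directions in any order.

+y: nearest on ray is base_plate@(1, 2, 0) ⇒ blocked
-z: ray from gear(1, 1, 0) has no placed part ⇒ clear

+y: blocked by base_plate; -z: clear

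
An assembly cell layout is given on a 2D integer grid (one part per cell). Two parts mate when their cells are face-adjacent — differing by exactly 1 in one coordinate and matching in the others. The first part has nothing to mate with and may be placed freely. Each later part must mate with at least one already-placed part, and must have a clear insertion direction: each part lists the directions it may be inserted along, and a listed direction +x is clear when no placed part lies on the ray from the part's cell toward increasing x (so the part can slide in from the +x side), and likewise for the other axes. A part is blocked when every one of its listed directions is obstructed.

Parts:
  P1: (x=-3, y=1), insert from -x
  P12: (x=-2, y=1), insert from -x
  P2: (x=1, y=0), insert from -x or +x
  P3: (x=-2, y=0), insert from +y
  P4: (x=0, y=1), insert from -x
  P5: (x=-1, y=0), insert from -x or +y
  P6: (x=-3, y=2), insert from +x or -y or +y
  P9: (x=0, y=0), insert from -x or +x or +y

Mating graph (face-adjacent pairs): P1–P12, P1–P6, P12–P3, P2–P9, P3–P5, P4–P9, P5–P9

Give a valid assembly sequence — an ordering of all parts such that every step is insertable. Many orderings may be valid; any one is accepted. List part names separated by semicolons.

P4; P9; P2; P5; P3; P12; P1; P6

1. P4@(0, 1) [-x clear] — {P4}
2. P9@(0, 0) [-x clear] — {P4, P9}
3. P2@(1, 0) [+x clear] — {P2, P4, P9}
4. P5@(-1, 0) [-x clear] — {P2, P4, P5, P9}
5. P3@(-2, 0) [+y clear] — {P2, P3, P4, P5, P9}
6. P12@(-2, 1) [-x clear] — {P12, P2, P3, P4, P5, P9}
7. P1@(-3, 1) [-x clear] — {P1, P12, P2, P3, P4, P5, P9}
8. P6@(-3, 2) [+x clear] — {P1, P12, P2, P3, P4, P5, P6, P9}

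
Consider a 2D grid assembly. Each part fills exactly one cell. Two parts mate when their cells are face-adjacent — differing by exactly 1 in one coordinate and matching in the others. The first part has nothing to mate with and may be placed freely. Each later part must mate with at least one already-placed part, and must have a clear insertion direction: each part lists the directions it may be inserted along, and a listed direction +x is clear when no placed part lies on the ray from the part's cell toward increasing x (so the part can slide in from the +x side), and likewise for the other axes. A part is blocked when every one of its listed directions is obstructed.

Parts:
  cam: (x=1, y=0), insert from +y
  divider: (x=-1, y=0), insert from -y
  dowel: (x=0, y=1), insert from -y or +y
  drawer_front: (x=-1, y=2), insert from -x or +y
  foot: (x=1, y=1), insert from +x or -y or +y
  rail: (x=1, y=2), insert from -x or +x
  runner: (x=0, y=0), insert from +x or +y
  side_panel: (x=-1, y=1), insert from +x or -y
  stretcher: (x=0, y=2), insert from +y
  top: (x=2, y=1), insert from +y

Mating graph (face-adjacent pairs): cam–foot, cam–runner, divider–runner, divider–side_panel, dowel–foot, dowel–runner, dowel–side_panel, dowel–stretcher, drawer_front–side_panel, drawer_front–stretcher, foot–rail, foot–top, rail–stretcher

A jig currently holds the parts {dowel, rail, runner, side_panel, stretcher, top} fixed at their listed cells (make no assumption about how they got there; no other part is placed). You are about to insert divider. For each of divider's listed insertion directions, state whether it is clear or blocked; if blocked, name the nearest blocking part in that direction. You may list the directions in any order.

-y: ray from divider(-1, 0) has no placed part ⇒ clear

-y: clear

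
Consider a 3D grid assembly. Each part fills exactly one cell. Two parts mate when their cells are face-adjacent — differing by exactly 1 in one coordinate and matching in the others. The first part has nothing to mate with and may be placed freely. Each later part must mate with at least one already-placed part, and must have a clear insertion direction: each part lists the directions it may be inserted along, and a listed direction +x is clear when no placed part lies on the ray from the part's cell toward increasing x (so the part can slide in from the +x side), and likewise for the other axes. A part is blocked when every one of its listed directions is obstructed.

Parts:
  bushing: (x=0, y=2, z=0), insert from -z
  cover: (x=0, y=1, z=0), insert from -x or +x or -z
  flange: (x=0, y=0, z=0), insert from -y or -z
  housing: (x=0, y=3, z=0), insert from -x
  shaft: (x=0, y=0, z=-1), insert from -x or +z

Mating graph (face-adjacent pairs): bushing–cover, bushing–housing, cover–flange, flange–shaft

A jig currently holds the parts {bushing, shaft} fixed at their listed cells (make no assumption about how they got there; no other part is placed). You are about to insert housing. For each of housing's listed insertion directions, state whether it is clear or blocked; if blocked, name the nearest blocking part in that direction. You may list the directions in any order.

-x: clear

-x: ray from housing(0, 3, 0) has no placed part ⇒ clear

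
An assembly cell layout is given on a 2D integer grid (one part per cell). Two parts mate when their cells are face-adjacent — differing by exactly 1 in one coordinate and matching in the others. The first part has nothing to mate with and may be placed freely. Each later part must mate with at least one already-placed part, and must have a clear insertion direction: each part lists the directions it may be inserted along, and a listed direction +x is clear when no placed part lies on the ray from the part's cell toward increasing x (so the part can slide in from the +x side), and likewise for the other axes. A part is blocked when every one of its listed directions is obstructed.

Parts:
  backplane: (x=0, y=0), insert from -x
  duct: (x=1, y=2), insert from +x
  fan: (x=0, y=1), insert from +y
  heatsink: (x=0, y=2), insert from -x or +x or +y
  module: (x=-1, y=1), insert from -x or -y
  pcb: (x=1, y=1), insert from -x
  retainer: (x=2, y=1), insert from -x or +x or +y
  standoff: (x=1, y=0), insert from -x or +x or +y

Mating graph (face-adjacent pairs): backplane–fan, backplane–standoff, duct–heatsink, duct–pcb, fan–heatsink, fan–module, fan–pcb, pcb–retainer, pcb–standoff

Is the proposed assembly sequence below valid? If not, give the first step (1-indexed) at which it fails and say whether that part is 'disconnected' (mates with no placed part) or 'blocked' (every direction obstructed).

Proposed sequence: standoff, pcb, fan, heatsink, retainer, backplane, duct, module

1. standoff@(1, 0) [-x clear] — {standoff}
2. pcb@(1, 1) [-x clear] — {pcb, standoff}
3. fan@(0, 1) [+y clear] — {fan, pcb, standoff}
4. heatsink@(0, 2) [-x clear] — {fan, heatsink, pcb, standoff}
5. retainer@(2, 1) [+x clear] — {fan, heatsink, pcb, retainer, standoff}
6. backplane@(0, 0) [-x clear] — {backplane, fan, heatsink, pcb, retainer, standoff}
7. duct@(1, 2) [+x clear] — {backplane, duct, fan, heatsink, pcb, retainer, standoff}
8. module@(-1, 1) [-x clear] — {backplane, duct, fan, heatsink, module, pcb, retainer, standoff}

Valid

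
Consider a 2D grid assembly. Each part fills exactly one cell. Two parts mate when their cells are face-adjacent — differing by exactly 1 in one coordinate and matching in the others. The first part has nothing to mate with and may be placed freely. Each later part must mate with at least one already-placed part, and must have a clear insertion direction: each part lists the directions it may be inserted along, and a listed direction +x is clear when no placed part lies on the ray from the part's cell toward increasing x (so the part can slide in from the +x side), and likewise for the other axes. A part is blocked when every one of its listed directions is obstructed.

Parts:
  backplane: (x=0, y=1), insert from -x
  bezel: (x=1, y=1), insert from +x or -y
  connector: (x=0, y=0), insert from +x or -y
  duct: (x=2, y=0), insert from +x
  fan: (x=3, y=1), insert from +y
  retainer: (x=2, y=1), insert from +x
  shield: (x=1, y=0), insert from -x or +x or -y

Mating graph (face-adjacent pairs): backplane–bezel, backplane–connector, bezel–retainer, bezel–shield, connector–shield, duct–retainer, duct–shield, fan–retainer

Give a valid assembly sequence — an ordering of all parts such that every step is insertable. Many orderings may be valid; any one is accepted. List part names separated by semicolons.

1. duct@(2, 0) [+x clear] — {duct}
2. retainer@(2, 1) [+x clear] — {duct, retainer}
3. fan@(3, 1) [+y clear] — {duct, fan, retainer}
4. bezel@(1, 1) [-y clear] — {bezel, duct, fan, retainer}
5. backplane@(0, 1) [-x clear] — {backplane, bezel, duct, fan, retainer}
6. connector@(0, 0) [-y clear] — {backplane, bezel, connector, duct, fan, retainer}
7. shield@(1, 0) [-y clear] — {backplane, bezel, connector, duct, fan, retainer, shield}

duct; retainer; fan; bezel; backplane; connector; shield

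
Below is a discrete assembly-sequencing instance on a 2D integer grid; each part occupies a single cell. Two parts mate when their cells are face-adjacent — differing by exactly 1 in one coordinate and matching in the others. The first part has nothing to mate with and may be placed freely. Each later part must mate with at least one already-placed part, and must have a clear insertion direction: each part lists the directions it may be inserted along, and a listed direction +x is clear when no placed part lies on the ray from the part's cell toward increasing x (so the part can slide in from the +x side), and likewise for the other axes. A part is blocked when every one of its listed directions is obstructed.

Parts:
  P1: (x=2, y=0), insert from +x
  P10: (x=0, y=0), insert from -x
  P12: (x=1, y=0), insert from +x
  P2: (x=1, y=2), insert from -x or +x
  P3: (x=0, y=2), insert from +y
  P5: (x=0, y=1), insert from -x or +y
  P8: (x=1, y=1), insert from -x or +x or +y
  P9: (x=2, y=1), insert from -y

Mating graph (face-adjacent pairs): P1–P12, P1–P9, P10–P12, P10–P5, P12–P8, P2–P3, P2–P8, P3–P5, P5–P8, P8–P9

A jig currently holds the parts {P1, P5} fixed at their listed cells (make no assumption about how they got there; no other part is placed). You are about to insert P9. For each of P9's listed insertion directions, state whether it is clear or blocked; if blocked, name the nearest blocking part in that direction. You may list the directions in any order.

-y: nearest on ray is P1@(2, 0) ⇒ blocked

-y: blocked by P1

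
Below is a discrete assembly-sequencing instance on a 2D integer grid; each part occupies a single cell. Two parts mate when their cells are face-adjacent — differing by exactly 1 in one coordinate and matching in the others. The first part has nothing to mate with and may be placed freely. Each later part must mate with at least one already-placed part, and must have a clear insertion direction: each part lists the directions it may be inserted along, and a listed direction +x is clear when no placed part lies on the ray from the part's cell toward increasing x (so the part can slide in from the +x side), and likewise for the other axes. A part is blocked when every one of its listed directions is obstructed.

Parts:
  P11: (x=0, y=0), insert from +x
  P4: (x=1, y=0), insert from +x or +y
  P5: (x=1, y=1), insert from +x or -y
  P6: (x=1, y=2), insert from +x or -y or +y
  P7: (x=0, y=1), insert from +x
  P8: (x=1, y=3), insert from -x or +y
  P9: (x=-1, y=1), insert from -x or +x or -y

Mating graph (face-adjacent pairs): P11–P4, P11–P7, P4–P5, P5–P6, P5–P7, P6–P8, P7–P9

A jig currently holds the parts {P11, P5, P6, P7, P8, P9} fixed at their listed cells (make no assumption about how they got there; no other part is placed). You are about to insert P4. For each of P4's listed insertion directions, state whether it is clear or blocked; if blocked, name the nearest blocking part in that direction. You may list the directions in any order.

+x: clear; +y: blocked by P5

+x: ray from P4(1, 0) has no placed part ⇒ clear
+y: nearest on ray is P5@(1, 1) ⇒ blocked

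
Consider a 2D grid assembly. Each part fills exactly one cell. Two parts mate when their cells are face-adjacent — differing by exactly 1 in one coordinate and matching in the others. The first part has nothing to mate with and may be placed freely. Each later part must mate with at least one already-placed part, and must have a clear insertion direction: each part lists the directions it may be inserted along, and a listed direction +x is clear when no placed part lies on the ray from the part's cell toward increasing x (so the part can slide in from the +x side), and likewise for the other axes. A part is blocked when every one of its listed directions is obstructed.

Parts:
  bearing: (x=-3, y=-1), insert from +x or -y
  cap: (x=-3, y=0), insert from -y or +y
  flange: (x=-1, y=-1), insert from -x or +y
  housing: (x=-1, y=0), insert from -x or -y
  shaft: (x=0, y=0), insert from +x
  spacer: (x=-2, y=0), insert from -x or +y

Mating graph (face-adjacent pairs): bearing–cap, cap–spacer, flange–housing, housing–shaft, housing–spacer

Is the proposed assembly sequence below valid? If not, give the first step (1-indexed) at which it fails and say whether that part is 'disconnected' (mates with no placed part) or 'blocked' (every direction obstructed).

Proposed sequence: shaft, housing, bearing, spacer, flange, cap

Invalid at step 3 (disconnected)

1. shaft@(0, 0) [+x clear] — {shaft}
2. housing@(-1, 0) [-x clear] — {housing, shaft}
3. bearing@(-3, -1) — no placed neighbour ⇒ disconnected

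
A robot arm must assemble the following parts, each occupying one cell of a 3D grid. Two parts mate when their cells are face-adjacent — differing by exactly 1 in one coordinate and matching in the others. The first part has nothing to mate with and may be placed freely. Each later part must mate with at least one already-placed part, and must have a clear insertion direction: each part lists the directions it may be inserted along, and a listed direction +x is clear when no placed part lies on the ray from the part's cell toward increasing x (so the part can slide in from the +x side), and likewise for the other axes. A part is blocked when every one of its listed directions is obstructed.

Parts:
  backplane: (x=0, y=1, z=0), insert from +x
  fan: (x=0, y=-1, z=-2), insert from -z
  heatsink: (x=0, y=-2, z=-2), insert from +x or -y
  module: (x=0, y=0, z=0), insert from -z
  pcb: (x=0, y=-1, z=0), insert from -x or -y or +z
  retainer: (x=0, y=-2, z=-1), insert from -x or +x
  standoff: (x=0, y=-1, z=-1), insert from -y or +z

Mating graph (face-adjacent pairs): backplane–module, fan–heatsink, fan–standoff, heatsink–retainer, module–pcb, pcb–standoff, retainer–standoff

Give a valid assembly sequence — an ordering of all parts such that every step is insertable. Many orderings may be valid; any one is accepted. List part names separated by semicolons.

retainer; standoff; pcb; fan; heatsink; module; backplane

1. retainer@(0, -2, -1) [-x clear] — {retainer}
2. standoff@(0, -1, -1) [+z clear] — {retainer, standoff}
3. pcb@(0, -1, 0) [-x clear] — {pcb, retainer, standoff}
4. fan@(0, -1, -2) [-z clear] — {fan, pcb, retainer, standoff}
5. heatsink@(0, -2, -2) [+x clear] — {fan, heatsink, pcb, retainer, standoff}
6. module@(0, 0, 0) [-z clear] — {fan, heatsink, module, pcb, retainer, standoff}
7. backplane@(0, 1, 0) [+x clear] — {backplane, fan, heatsink, module, pcb, retainer, standoff}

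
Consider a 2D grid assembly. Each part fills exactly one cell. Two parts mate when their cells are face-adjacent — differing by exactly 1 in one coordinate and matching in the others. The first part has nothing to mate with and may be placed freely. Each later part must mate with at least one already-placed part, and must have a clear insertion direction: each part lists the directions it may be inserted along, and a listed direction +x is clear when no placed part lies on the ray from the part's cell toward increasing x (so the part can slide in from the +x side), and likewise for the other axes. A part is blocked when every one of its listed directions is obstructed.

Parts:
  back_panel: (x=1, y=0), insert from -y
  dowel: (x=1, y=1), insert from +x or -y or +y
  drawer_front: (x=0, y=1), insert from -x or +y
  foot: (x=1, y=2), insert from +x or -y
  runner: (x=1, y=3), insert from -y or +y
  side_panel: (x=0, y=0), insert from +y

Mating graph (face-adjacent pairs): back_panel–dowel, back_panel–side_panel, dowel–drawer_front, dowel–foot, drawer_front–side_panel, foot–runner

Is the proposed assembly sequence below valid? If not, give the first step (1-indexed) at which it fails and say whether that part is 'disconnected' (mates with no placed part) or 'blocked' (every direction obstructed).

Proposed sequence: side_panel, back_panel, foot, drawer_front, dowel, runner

Invalid at step 3 (disconnected)

1. side_panel@(0, 0) [+y clear] — {side_panel}
2. back_panel@(1, 0) [-y clear] — {back_panel, side_panel}
3. foot@(1, 2) — no placed neighbour ⇒ disconnected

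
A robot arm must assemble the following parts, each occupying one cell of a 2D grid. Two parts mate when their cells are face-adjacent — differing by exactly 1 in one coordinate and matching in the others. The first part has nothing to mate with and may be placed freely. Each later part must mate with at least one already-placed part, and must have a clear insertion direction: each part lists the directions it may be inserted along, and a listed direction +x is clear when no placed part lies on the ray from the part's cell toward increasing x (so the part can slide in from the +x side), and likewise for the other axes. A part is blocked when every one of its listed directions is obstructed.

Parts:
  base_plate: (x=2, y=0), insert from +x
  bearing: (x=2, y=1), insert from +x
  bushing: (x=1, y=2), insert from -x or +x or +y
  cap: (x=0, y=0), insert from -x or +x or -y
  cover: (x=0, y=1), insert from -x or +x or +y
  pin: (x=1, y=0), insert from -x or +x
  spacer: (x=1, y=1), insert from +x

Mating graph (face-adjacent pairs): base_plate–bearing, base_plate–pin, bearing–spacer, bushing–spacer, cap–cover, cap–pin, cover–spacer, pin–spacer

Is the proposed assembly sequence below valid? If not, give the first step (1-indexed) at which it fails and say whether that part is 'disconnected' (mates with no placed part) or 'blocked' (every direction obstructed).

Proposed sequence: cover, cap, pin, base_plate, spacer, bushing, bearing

Valid

1. cover@(0, 1) [-x clear] — {cover}
2. cap@(0, 0) [-x clear] — {cap, cover}
3. pin@(1, 0) [+x clear] — {cap, cover, pin}
4. base_plate@(2, 0) [+x clear] — {base_plate, cap, cover, pin}
5. spacer@(1, 1) [+x clear] — {base_plate, cap, cover, pin, spacer}
6. bushing@(1, 2) [-x clear] — {base_plate, bushing, cap, cover, pin, spacer}
7. bearing@(2, 1) [+x clear] — {base_plate, bearing, bushing, cap, cover, pin, spacer}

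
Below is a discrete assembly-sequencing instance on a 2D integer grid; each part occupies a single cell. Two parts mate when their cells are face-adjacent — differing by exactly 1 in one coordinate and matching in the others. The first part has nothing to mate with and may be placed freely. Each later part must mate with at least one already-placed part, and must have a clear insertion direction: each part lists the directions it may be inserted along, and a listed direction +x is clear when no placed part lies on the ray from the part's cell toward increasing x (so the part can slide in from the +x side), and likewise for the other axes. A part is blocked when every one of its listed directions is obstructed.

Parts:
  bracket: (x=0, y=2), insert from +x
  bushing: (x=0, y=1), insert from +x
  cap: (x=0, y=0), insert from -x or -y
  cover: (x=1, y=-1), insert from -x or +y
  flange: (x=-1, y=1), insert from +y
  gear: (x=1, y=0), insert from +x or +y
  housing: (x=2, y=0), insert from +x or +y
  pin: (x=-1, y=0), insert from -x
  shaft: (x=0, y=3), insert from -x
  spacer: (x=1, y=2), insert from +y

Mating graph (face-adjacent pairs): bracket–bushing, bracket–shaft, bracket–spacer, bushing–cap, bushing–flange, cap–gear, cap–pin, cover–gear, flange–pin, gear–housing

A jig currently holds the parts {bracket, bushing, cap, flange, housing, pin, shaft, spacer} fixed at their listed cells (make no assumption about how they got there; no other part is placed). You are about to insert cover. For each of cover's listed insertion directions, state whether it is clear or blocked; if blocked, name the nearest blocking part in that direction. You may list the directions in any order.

-x: ray from cover(1, -1) has no placed part ⇒ clear
+y: nearest on ray is spacer@(1, 2) ⇒ blocked

+y: blocked by spacer; -x: clear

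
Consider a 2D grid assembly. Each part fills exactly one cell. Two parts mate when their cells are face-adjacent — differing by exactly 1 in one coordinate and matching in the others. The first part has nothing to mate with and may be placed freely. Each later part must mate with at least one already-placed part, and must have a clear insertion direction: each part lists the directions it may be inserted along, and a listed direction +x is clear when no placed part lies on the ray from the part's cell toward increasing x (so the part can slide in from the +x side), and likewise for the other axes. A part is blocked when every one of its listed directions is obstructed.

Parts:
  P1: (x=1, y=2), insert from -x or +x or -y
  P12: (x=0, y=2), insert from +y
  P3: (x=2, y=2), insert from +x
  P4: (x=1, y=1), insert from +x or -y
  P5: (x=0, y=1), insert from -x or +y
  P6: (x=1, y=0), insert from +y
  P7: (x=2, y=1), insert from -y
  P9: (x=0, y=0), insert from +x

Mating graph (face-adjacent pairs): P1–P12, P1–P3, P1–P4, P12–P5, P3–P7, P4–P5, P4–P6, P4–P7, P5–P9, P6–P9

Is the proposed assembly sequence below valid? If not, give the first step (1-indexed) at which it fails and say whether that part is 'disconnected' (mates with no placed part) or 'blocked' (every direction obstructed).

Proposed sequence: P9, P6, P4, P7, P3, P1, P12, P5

Valid

1. P9@(0, 0) [+x clear] — {P9}
2. P6@(1, 0) [+y clear] — {P6, P9}
3. P4@(1, 1) [+x clear] — {P4, P6, P9}
4. P7@(2, 1) [-y clear] — {P4, P6, P7, P9}
5. P3@(2, 2) [+x clear] — {P3, P4, P6, P7, P9}
6. P1@(1, 2) [-x clear] — {P1, P3, P4, P6, P7, P9}
7. P12@(0, 2) [+y clear] — {P1, P12, P3, P4, P6, P7, P9}
8. P5@(0, 1) [-x clear] — {P1, P12, P3, P4, P5, P6, P7, P9}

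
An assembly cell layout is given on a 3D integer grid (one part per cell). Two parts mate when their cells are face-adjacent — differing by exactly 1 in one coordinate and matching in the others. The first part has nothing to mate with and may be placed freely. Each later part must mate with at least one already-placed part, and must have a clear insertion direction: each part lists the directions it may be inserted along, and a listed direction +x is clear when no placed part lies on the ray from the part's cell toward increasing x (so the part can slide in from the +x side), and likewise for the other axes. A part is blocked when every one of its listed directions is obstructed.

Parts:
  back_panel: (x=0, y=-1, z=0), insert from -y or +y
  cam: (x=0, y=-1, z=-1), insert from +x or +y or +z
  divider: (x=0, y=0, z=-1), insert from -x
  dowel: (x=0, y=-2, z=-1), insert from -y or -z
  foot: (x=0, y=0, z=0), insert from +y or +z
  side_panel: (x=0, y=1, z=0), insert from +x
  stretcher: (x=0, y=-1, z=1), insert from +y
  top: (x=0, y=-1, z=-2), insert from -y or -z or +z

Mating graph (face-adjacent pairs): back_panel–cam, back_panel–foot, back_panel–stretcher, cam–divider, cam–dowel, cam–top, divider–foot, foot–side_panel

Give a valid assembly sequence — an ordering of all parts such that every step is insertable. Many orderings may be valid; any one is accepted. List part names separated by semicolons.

back_panel; cam; dowel; top; foot; side_panel; stretcher; divider

1. back_panel@(0, -1, 0) [-y clear] — {back_panel}
2. cam@(0, -1, -1) [+x clear] — {back_panel, cam}
3. dowel@(0, -2, -1) [-y clear] — {back_panel, cam, dowel}
4. top@(0, -1, -2) [-y clear] — {back_panel, cam, dowel, top}
5. foot@(0, 0, 0) [+y clear] — {back_panel, cam, dowel, foot, top}
6. side_panel@(0, 1, 0) [+x clear] — {back_panel, cam, dowel, foot, side_panel, top}
7. stretcher@(0, -1, 1) [+y clear] — {back_panel, cam, dowel, foot, side_panel, stretcher, top}
8. divider@(0, 0, -1) [-x clear] — {back_panel, cam, divider, dowel, foot, side_panel, stretcher, top}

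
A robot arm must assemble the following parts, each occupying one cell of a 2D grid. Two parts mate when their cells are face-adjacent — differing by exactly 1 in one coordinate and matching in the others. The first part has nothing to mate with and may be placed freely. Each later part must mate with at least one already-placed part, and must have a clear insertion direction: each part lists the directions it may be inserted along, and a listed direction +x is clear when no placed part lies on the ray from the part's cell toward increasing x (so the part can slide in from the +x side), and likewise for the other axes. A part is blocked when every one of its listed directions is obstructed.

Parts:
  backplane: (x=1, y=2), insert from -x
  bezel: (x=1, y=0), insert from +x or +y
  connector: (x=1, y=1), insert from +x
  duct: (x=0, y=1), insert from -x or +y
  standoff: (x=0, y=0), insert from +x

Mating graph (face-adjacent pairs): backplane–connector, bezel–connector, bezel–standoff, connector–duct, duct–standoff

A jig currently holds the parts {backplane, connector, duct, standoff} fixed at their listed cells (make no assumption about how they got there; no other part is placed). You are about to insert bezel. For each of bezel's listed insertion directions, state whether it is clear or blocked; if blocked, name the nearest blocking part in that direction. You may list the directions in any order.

+x: ray from bezel(1, 0) has no placed part ⇒ clear
+y: nearest on ray is connector@(1, 1) ⇒ blocked

+x: clear; +y: blocked by connector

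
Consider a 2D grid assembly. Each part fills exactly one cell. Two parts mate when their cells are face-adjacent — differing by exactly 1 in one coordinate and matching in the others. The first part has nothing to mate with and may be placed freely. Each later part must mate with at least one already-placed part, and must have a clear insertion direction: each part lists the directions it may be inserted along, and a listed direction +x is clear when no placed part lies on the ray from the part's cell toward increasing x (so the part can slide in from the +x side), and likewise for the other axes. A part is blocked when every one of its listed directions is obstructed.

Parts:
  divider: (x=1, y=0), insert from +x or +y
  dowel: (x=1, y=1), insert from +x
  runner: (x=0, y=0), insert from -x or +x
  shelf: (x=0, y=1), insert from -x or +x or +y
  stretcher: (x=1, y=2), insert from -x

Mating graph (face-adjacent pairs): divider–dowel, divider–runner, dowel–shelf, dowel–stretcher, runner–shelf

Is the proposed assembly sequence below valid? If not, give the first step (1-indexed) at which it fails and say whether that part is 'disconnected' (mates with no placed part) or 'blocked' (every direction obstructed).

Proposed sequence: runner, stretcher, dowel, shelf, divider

Invalid at step 2 (disconnected)

1. runner@(0, 0) [-x clear] — {runner}
2. stretcher@(1, 2) — no placed neighbour ⇒ disconnected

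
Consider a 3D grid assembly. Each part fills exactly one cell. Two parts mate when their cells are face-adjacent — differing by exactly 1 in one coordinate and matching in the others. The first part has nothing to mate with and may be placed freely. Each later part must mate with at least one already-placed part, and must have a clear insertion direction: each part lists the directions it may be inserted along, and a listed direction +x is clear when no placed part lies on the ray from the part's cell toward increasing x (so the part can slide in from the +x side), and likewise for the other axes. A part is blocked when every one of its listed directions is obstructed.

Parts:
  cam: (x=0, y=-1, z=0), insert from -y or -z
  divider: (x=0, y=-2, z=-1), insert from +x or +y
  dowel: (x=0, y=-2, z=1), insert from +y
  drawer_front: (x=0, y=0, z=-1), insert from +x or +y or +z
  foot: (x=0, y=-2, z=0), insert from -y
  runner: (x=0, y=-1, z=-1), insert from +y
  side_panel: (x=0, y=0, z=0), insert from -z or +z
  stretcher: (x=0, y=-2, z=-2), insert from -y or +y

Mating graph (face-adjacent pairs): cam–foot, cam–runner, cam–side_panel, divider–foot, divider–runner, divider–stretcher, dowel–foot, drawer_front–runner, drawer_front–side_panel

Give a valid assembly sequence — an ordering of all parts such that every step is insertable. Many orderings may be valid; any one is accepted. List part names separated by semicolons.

1. cam@(0, -1, 0) [-y clear] — {cam}
2. runner@(0, -1, -1) [+y clear] — {cam, runner}
3. side_panel@(0, 0, 0) [-z clear] — {cam, runner, side_panel}
4. divider@(0, -2, -1) [+x clear] — {cam, divider, runner, side_panel}
5. stretcher@(0, -2, -2) [-y clear] — {cam, divider, runner, side_panel, stretcher}
6. foot@(0, -2, 0) [-y clear] — {cam, divider, foot, runner, side_panel, stretcher}
7. dowel@(0, -2, 1) [+y clear] — {cam, divider, dowel, foot, runner, side_panel, stretcher}
8. drawer_front@(0, 0, -1) [+x clear] — {cam, divider, dowel, drawer_front, foot, runner, side_panel, stretcher}

cam; runner; side_panel; divider; stretcher; foot; dowel; drawer_front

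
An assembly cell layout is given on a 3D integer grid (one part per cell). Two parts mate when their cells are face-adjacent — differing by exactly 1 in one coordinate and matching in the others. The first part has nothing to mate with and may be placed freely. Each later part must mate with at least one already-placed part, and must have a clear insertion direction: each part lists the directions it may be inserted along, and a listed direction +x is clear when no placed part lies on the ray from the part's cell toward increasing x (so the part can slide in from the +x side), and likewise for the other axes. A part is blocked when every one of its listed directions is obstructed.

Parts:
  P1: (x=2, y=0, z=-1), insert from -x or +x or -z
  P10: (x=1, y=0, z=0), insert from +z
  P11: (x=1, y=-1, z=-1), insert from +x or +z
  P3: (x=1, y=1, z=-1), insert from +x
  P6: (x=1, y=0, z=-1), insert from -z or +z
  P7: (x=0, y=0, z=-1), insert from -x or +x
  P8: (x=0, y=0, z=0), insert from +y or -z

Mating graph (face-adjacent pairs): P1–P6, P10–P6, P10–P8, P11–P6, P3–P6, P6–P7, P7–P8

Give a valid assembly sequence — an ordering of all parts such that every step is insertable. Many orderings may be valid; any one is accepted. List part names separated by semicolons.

P11; P6; P7; P1; P10; P3; P8

1. P11@(1, -1, -1) [+x clear] — {P11}
2. P6@(1, 0, -1) [-z clear] — {P11, P6}
3. P7@(0, 0, -1) [-x clear] — {P11, P6, P7}
4. P1@(2, 0, -1) [+x clear] — {P1, P11, P6, P7}
5. P10@(1, 0, 0) [+z clear] — {P1, P10, P11, P6, P7}
6. P3@(1, 1, -1) [+x clear] — {P1, P10, P11, P3, P6, P7}
7. P8@(0, 0, 0) [+y clear] — {P1, P10, P11, P3, P6, P7, P8}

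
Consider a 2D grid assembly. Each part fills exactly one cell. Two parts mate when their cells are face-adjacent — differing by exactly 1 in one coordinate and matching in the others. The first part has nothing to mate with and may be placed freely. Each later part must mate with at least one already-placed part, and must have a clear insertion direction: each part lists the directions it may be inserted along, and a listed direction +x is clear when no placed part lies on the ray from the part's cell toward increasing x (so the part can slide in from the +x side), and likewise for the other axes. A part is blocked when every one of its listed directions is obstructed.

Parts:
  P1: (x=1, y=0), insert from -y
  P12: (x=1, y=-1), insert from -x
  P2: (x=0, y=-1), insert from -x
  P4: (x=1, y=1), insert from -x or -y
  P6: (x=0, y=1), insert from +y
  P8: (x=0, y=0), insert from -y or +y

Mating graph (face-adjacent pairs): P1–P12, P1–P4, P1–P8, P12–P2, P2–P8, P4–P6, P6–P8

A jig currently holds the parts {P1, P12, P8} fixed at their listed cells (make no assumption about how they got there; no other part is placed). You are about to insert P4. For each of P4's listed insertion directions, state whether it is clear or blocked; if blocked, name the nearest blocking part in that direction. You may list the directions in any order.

-x: clear; -y: blocked by P1

-x: ray from P4(1, 1) has no placed part ⇒ clear
-y: nearest on ray is P1@(1, 0) ⇒ blocked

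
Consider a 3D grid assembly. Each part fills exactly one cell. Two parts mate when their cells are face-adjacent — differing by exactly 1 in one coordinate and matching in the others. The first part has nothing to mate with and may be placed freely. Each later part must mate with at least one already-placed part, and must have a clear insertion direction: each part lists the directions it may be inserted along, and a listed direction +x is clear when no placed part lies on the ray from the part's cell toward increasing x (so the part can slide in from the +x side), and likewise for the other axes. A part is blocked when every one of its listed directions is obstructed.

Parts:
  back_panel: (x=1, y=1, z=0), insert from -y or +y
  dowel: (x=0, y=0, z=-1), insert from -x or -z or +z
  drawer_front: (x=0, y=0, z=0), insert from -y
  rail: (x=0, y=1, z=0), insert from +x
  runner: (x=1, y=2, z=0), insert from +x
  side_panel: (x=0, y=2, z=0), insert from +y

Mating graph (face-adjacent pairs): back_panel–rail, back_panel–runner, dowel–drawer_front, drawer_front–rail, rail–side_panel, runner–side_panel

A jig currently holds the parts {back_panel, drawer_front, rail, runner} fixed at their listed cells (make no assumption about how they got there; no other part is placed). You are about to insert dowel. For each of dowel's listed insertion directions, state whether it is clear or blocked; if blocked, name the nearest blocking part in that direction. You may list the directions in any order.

+z: blocked by drawer_front; -x: clear; -z: clear

-x: ray from dowel(0, 0, -1) has no placed part ⇒ clear
-z: ray from dowel(0, 0, -1) has no placed part ⇒ clear
+z: nearest on ray is drawer_front@(0, 0, 0) ⇒ blocked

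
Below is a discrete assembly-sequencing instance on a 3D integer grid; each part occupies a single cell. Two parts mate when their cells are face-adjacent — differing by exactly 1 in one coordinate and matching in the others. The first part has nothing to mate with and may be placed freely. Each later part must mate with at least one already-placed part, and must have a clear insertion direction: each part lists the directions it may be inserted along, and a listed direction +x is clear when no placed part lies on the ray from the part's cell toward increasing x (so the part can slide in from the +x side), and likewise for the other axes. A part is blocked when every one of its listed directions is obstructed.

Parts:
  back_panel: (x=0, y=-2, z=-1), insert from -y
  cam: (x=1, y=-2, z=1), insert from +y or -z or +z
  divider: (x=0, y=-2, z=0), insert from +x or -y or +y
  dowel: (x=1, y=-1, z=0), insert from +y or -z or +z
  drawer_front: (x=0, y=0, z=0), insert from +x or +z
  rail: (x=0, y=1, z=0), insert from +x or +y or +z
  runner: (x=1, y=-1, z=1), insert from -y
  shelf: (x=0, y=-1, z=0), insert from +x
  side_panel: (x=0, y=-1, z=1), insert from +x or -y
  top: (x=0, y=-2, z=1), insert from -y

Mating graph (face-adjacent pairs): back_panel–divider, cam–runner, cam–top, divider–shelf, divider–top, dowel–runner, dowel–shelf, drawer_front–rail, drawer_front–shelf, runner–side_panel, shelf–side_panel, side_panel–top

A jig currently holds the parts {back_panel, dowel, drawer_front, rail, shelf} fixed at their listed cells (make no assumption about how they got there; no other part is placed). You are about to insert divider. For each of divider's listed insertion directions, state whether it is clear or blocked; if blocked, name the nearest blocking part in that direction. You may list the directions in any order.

+x: ray from divider(0, -2, 0) has no placed part ⇒ clear
-y: ray from divider(0, -2, 0) has no placed part ⇒ clear
+y: nearest on ray is shelf@(0, -1, 0) ⇒ blocked

+x: clear; +y: blocked by shelf; -y: clear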